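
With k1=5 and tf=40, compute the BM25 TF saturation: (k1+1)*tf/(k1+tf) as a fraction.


BM25 TF component = (k1+1)*tf / (k1+tf)
k1 = 5, tf = 40
Numerator = (5+1)*40 = 240
Denominator = 5 + 40 = 45
= 240/45 = 16/3

16/3


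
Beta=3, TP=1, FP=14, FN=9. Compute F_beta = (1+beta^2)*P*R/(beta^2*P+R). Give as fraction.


P = TP/(TP+FP) = 1/15 = 1/15
R = TP/(TP+FN) = 1/10 = 1/10
beta^2 = 3^2 = 9
(1 + beta^2) = 10
Numerator = (1+beta^2)*P*R = 1/15
Denominator = beta^2*P + R = 3/5 + 1/10 = 7/10
F_beta = 2/21

2/21


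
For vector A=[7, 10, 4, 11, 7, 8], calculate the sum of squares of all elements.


|A|^2 = sum of squared components
A[0]^2 = 7^2 = 49
A[1]^2 = 10^2 = 100
A[2]^2 = 4^2 = 16
A[3]^2 = 11^2 = 121
A[4]^2 = 7^2 = 49
A[5]^2 = 8^2 = 64
Sum = 49 + 100 + 16 + 121 + 49 + 64 = 399

399


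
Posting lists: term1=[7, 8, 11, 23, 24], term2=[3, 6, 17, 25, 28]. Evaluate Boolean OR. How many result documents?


Boolean OR: find union of posting lists
term1 docs: [7, 8, 11, 23, 24]
term2 docs: [3, 6, 17, 25, 28]
Union: [3, 6, 7, 8, 11, 17, 23, 24, 25, 28]
|union| = 10

10


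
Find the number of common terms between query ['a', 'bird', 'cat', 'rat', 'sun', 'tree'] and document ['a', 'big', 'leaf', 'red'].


Query terms: ['a', 'bird', 'cat', 'rat', 'sun', 'tree']
Document terms: ['a', 'big', 'leaf', 'red']
Common terms: ['a']
Overlap count = 1

1


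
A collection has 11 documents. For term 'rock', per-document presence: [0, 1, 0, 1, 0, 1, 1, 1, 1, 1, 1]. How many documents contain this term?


Checking each document for 'rock':
Doc 1: absent
Doc 2: present
Doc 3: absent
Doc 4: present
Doc 5: absent
Doc 6: present
Doc 7: present
Doc 8: present
Doc 9: present
Doc 10: present
Doc 11: present
df = sum of presences = 0 + 1 + 0 + 1 + 0 + 1 + 1 + 1 + 1 + 1 + 1 = 8

8


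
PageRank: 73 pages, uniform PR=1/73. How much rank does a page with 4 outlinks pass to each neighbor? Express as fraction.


Initial PR = 1/73 = 1/73
Outlinks = 4
Contribution per link = PR / outlinks
= 1/73 / 4
= 1/292

1/292


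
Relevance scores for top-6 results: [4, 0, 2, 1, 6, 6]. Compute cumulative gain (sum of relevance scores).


Cumulative Gain = sum of relevance scores
Position 1: rel=4, running sum=4
Position 2: rel=0, running sum=4
Position 3: rel=2, running sum=6
Position 4: rel=1, running sum=7
Position 5: rel=6, running sum=13
Position 6: rel=6, running sum=19
CG = 19

19


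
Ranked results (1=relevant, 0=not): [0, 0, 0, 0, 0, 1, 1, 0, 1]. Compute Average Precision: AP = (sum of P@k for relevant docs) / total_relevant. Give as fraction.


Computing P@k for each relevant position:
Position 1: not relevant
Position 2: not relevant
Position 3: not relevant
Position 4: not relevant
Position 5: not relevant
Position 6: relevant, P@6 = 1/6 = 1/6
Position 7: relevant, P@7 = 2/7 = 2/7
Position 8: not relevant
Position 9: relevant, P@9 = 3/9 = 1/3
Sum of P@k = 1/6 + 2/7 + 1/3 = 11/14
AP = 11/14 / 3 = 11/42

11/42


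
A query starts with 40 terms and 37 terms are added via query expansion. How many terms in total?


Original terms: 40
Expansion terms: 37
Total = 40 + 37 = 77

77


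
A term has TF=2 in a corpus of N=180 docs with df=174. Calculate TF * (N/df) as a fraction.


TF * (N/df)
= 2 * (180/174)
= 2 * 30/29
= 60/29

60/29


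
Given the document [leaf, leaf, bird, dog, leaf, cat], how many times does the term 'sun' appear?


Document has 6 words
Scanning for 'sun':
Term not found in document
Count = 0

0


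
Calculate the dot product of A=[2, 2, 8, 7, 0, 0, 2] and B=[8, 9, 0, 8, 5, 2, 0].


Dot product = sum of element-wise products
A[0]*B[0] = 2*8 = 16
A[1]*B[1] = 2*9 = 18
A[2]*B[2] = 8*0 = 0
A[3]*B[3] = 7*8 = 56
A[4]*B[4] = 0*5 = 0
A[5]*B[5] = 0*2 = 0
A[6]*B[6] = 2*0 = 0
Sum = 16 + 18 + 0 + 56 + 0 + 0 + 0 = 90

90


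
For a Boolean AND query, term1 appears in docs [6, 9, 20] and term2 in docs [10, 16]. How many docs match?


Boolean AND: find intersection of posting lists
term1 docs: [6, 9, 20]
term2 docs: [10, 16]
Intersection: []
|intersection| = 0

0


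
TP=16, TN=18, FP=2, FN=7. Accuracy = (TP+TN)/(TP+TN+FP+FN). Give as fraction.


Accuracy = (TP + TN) / (TP + TN + FP + FN)
TP + TN = 16 + 18 = 34
Total = 16 + 18 + 2 + 7 = 43
Accuracy = 34 / 43 = 34/43

34/43


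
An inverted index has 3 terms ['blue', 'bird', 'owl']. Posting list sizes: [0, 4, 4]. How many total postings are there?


Summing posting list sizes:
'blue': 0 postings
'bird': 4 postings
'owl': 4 postings
Total = 0 + 4 + 4 = 8

8


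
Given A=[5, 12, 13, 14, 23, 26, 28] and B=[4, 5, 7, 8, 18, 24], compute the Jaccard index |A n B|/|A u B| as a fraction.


A intersect B = [5]
|A intersect B| = 1
A union B = [4, 5, 7, 8, 12, 13, 14, 18, 23, 24, 26, 28]
|A union B| = 12
Jaccard = 1/12 = 1/12

1/12


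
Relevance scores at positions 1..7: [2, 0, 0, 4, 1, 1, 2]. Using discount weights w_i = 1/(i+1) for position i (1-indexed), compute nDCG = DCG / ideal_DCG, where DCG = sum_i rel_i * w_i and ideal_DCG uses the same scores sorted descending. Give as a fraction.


Position discount weights w_i = 1/(i+1) for i=1..7:
Weights = [1/2, 1/3, 1/4, 1/5, 1/6, 1/7, 1/8]
Actual relevance: [2, 0, 0, 4, 1, 1, 2]
DCG = 2/2 + 0/3 + 0/4 + 4/5 + 1/6 + 1/7 + 2/8 = 991/420
Ideal relevance (sorted desc): [4, 2, 2, 1, 1, 0, 0]
Ideal DCG = 4/2 + 2/3 + 2/4 + 1/5 + 1/6 + 0/7 + 0/8 = 53/15
nDCG = DCG / ideal_DCG = 991/420 / 53/15 = 991/1484

991/1484


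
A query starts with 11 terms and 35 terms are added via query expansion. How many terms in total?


Original terms: 11
Expansion terms: 35
Total = 11 + 35 = 46

46


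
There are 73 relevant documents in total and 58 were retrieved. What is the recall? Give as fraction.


Recall = retrieved_relevant / total_relevant
= 58 / 73
= 58 / (58 + 15)
= 58/73

58/73


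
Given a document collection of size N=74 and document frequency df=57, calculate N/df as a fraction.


IDF ratio = N / df
= 74 / 57
= 74/57

74/57


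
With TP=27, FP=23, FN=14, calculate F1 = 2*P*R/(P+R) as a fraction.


F1 = 2 * P * R / (P + R)
P = TP/(TP+FP) = 27/50 = 27/50
R = TP/(TP+FN) = 27/41 = 27/41
2 * P * R = 2 * 27/50 * 27/41 = 729/1025
P + R = 27/50 + 27/41 = 2457/2050
F1 = 729/1025 / 2457/2050 = 54/91

54/91


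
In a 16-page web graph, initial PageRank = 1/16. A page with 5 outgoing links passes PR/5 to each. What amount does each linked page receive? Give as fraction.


Initial PR = 1/16 = 1/16
Outlinks = 5
Contribution per link = PR / outlinks
= 1/16 / 5
= 1/80

1/80


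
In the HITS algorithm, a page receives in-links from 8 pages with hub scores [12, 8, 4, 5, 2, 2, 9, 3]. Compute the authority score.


Authority = sum of hub scores of in-linkers
In-link 1: hub score = 12
In-link 2: hub score = 8
In-link 3: hub score = 4
In-link 4: hub score = 5
In-link 5: hub score = 2
In-link 6: hub score = 2
In-link 7: hub score = 9
In-link 8: hub score = 3
Authority = 12 + 8 + 4 + 5 + 2 + 2 + 9 + 3 = 45

45


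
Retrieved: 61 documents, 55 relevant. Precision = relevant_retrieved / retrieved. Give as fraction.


Precision = relevant_retrieved / total_retrieved
= 55 / 61
= 55 / (55 + 6)
= 55/61

55/61


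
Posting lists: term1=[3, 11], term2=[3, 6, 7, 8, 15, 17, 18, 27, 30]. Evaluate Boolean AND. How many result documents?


Boolean AND: find intersection of posting lists
term1 docs: [3, 11]
term2 docs: [3, 6, 7, 8, 15, 17, 18, 27, 30]
Intersection: [3]
|intersection| = 1

1


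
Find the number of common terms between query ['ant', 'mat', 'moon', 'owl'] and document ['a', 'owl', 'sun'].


Query terms: ['ant', 'mat', 'moon', 'owl']
Document terms: ['a', 'owl', 'sun']
Common terms: ['owl']
Overlap count = 1

1


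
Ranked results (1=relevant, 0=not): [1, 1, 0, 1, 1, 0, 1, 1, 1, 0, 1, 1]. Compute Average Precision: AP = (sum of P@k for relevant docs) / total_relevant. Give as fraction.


Computing P@k for each relevant position:
Position 1: relevant, P@1 = 1/1 = 1
Position 2: relevant, P@2 = 2/2 = 1
Position 3: not relevant
Position 4: relevant, P@4 = 3/4 = 3/4
Position 5: relevant, P@5 = 4/5 = 4/5
Position 6: not relevant
Position 7: relevant, P@7 = 5/7 = 5/7
Position 8: relevant, P@8 = 6/8 = 3/4
Position 9: relevant, P@9 = 7/9 = 7/9
Position 10: not relevant
Position 11: relevant, P@11 = 8/11 = 8/11
Position 12: relevant, P@12 = 9/12 = 3/4
Sum of P@k = 1 + 1 + 3/4 + 4/5 + 5/7 + 3/4 + 7/9 + 8/11 + 3/4 = 100753/13860
AP = 100753/13860 / 9 = 100753/124740

100753/124740


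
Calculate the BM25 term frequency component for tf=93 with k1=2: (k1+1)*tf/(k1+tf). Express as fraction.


BM25 TF component = (k1+1)*tf / (k1+tf)
k1 = 2, tf = 93
Numerator = (2+1)*93 = 279
Denominator = 2 + 93 = 95
= 279/95 = 279/95

279/95


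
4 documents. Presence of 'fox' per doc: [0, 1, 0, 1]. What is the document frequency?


Checking each document for 'fox':
Doc 1: absent
Doc 2: present
Doc 3: absent
Doc 4: present
df = sum of presences = 0 + 1 + 0 + 1 = 2

2


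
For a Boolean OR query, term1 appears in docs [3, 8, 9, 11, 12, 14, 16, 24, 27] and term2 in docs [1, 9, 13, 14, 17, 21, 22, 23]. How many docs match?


Boolean OR: find union of posting lists
term1 docs: [3, 8, 9, 11, 12, 14, 16, 24, 27]
term2 docs: [1, 9, 13, 14, 17, 21, 22, 23]
Union: [1, 3, 8, 9, 11, 12, 13, 14, 16, 17, 21, 22, 23, 24, 27]
|union| = 15

15


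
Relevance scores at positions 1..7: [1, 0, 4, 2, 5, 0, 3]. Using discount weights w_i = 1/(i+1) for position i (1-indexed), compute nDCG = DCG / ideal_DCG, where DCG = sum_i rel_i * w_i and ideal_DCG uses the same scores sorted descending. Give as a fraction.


Position discount weights w_i = 1/(i+1) for i=1..7:
Weights = [1/2, 1/3, 1/4, 1/5, 1/6, 1/7, 1/8]
Actual relevance: [1, 0, 4, 2, 5, 0, 3]
DCG = 1/2 + 0/3 + 4/4 + 2/5 + 5/6 + 0/7 + 3/8 = 373/120
Ideal relevance (sorted desc): [5, 4, 3, 2, 1, 0, 0]
Ideal DCG = 5/2 + 4/3 + 3/4 + 2/5 + 1/6 + 0/7 + 0/8 = 103/20
nDCG = DCG / ideal_DCG = 373/120 / 103/20 = 373/618

373/618


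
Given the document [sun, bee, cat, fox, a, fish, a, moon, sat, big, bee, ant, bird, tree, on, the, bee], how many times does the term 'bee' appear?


Document has 17 words
Scanning for 'bee':
Found at positions: [1, 10, 16]
Count = 3

3


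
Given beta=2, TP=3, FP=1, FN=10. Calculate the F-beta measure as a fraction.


P = TP/(TP+FP) = 3/4 = 3/4
R = TP/(TP+FN) = 3/13 = 3/13
beta^2 = 2^2 = 4
(1 + beta^2) = 5
Numerator = (1+beta^2)*P*R = 45/52
Denominator = beta^2*P + R = 3 + 3/13 = 42/13
F_beta = 15/56

15/56


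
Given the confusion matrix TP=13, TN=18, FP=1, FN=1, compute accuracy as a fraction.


Accuracy = (TP + TN) / (TP + TN + FP + FN)
TP + TN = 13 + 18 = 31
Total = 13 + 18 + 1 + 1 = 33
Accuracy = 31 / 33 = 31/33

31/33


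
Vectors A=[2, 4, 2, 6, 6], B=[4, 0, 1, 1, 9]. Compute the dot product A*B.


Dot product = sum of element-wise products
A[0]*B[0] = 2*4 = 8
A[1]*B[1] = 4*0 = 0
A[2]*B[2] = 2*1 = 2
A[3]*B[3] = 6*1 = 6
A[4]*B[4] = 6*9 = 54
Sum = 8 + 0 + 2 + 6 + 54 = 70

70


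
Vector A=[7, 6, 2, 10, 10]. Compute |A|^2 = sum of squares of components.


|A|^2 = sum of squared components
A[0]^2 = 7^2 = 49
A[1]^2 = 6^2 = 36
A[2]^2 = 2^2 = 4
A[3]^2 = 10^2 = 100
A[4]^2 = 10^2 = 100
Sum = 49 + 36 + 4 + 100 + 100 = 289

289


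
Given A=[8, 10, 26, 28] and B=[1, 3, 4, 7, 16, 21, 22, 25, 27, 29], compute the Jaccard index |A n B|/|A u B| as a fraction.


A intersect B = []
|A intersect B| = 0
A union B = [1, 3, 4, 7, 8, 10, 16, 21, 22, 25, 26, 27, 28, 29]
|A union B| = 14
Jaccard = 0/14 = 0

0


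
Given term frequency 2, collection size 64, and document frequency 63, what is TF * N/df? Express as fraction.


TF * (N/df)
= 2 * (64/63)
= 2 * 64/63
= 128/63

128/63


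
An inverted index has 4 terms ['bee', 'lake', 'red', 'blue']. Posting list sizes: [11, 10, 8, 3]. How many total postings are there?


Summing posting list sizes:
'bee': 11 postings
'lake': 10 postings
'red': 8 postings
'blue': 3 postings
Total = 11 + 10 + 8 + 3 = 32

32


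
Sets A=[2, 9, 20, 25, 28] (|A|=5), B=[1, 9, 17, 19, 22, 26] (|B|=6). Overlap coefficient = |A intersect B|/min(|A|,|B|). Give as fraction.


A intersect B = [9]
|A intersect B| = 1
min(|A|, |B|) = min(5, 6) = 5
Overlap = 1 / 5 = 1/5

1/5


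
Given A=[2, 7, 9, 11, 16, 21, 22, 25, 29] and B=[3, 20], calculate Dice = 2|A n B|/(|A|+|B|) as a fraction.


A intersect B = []
|A intersect B| = 0
|A| = 9, |B| = 2
Dice = 2*0 / (9+2)
= 0 / 11 = 0

0


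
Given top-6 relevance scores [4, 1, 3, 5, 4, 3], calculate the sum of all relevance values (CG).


Cumulative Gain = sum of relevance scores
Position 1: rel=4, running sum=4
Position 2: rel=1, running sum=5
Position 3: rel=3, running sum=8
Position 4: rel=5, running sum=13
Position 5: rel=4, running sum=17
Position 6: rel=3, running sum=20
CG = 20

20


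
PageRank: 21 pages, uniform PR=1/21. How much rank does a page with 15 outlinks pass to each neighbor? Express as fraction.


Initial PR = 1/21 = 1/21
Outlinks = 15
Contribution per link = PR / outlinks
= 1/21 / 15
= 1/315

1/315


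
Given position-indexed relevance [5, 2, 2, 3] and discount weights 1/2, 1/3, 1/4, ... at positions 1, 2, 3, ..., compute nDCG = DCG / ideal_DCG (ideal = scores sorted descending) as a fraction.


Position discount weights w_i = 1/(i+1) for i=1..4:
Weights = [1/2, 1/3, 1/4, 1/5]
Actual relevance: [5, 2, 2, 3]
DCG = 5/2 + 2/3 + 2/4 + 3/5 = 64/15
Ideal relevance (sorted desc): [5, 3, 2, 2]
Ideal DCG = 5/2 + 3/3 + 2/4 + 2/5 = 22/5
nDCG = DCG / ideal_DCG = 64/15 / 22/5 = 32/33

32/33


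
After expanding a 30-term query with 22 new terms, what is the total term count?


Original terms: 30
Expansion terms: 22
Total = 30 + 22 = 52

52


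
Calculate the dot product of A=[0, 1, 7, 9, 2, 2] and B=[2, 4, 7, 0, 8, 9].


Dot product = sum of element-wise products
A[0]*B[0] = 0*2 = 0
A[1]*B[1] = 1*4 = 4
A[2]*B[2] = 7*7 = 49
A[3]*B[3] = 9*0 = 0
A[4]*B[4] = 2*8 = 16
A[5]*B[5] = 2*9 = 18
Sum = 0 + 4 + 49 + 0 + 16 + 18 = 87

87


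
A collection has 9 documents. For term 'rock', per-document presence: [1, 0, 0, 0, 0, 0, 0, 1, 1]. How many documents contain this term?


Checking each document for 'rock':
Doc 1: present
Doc 2: absent
Doc 3: absent
Doc 4: absent
Doc 5: absent
Doc 6: absent
Doc 7: absent
Doc 8: present
Doc 9: present
df = sum of presences = 1 + 0 + 0 + 0 + 0 + 0 + 0 + 1 + 1 = 3

3


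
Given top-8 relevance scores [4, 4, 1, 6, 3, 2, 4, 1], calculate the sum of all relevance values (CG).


Cumulative Gain = sum of relevance scores
Position 1: rel=4, running sum=4
Position 2: rel=4, running sum=8
Position 3: rel=1, running sum=9
Position 4: rel=6, running sum=15
Position 5: rel=3, running sum=18
Position 6: rel=2, running sum=20
Position 7: rel=4, running sum=24
Position 8: rel=1, running sum=25
CG = 25

25


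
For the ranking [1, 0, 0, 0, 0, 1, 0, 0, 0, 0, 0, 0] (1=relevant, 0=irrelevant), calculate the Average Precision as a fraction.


Computing P@k for each relevant position:
Position 1: relevant, P@1 = 1/1 = 1
Position 2: not relevant
Position 3: not relevant
Position 4: not relevant
Position 5: not relevant
Position 6: relevant, P@6 = 2/6 = 1/3
Position 7: not relevant
Position 8: not relevant
Position 9: not relevant
Position 10: not relevant
Position 11: not relevant
Position 12: not relevant
Sum of P@k = 1 + 1/3 = 4/3
AP = 4/3 / 2 = 2/3

2/3


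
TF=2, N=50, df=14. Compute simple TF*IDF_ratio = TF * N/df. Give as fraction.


TF * (N/df)
= 2 * (50/14)
= 2 * 25/7
= 50/7

50/7


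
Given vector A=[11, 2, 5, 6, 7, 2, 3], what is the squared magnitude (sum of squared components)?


|A|^2 = sum of squared components
A[0]^2 = 11^2 = 121
A[1]^2 = 2^2 = 4
A[2]^2 = 5^2 = 25
A[3]^2 = 6^2 = 36
A[4]^2 = 7^2 = 49
A[5]^2 = 2^2 = 4
A[6]^2 = 3^2 = 9
Sum = 121 + 4 + 25 + 36 + 49 + 4 + 9 = 248

248


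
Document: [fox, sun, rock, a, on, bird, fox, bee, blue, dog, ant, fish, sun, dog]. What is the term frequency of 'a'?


Document has 14 words
Scanning for 'a':
Found at positions: [3]
Count = 1

1


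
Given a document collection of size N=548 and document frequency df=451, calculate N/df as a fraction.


IDF ratio = N / df
= 548 / 451
= 548/451

548/451


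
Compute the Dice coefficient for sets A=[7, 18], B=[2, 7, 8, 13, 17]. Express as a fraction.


A intersect B = [7]
|A intersect B| = 1
|A| = 2, |B| = 5
Dice = 2*1 / (2+5)
= 2 / 7 = 2/7

2/7


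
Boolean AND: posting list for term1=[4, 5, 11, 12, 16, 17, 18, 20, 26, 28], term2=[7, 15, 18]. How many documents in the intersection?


Boolean AND: find intersection of posting lists
term1 docs: [4, 5, 11, 12, 16, 17, 18, 20, 26, 28]
term2 docs: [7, 15, 18]
Intersection: [18]
|intersection| = 1

1


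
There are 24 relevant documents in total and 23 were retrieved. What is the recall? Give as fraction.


Recall = retrieved_relevant / total_relevant
= 23 / 24
= 23 / (23 + 1)
= 23/24

23/24


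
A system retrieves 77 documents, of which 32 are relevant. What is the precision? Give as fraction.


Precision = relevant_retrieved / total_retrieved
= 32 / 77
= 32 / (32 + 45)
= 32/77

32/77


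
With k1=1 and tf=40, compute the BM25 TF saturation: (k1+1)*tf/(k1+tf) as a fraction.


BM25 TF component = (k1+1)*tf / (k1+tf)
k1 = 1, tf = 40
Numerator = (1+1)*40 = 80
Denominator = 1 + 40 = 41
= 80/41 = 80/41

80/41


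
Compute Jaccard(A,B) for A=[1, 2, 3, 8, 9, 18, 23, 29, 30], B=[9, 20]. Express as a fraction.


A intersect B = [9]
|A intersect B| = 1
A union B = [1, 2, 3, 8, 9, 18, 20, 23, 29, 30]
|A union B| = 10
Jaccard = 1/10 = 1/10

1/10


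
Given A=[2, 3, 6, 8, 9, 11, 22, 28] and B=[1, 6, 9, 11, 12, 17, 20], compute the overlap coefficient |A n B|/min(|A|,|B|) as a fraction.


A intersect B = [6, 9, 11]
|A intersect B| = 3
min(|A|, |B|) = min(8, 7) = 7
Overlap = 3 / 7 = 3/7

3/7


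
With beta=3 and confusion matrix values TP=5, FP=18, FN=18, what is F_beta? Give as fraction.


P = TP/(TP+FP) = 5/23 = 5/23
R = TP/(TP+FN) = 5/23 = 5/23
beta^2 = 3^2 = 9
(1 + beta^2) = 10
Numerator = (1+beta^2)*P*R = 250/529
Denominator = beta^2*P + R = 45/23 + 5/23 = 50/23
F_beta = 5/23

5/23


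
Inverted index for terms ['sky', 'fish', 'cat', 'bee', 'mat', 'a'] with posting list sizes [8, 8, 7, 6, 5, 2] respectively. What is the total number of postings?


Summing posting list sizes:
'sky': 8 postings
'fish': 8 postings
'cat': 7 postings
'bee': 6 postings
'mat': 5 postings
'a': 2 postings
Total = 8 + 8 + 7 + 6 + 5 + 2 = 36

36


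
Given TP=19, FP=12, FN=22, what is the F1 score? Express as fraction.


F1 = 2 * P * R / (P + R)
P = TP/(TP+FP) = 19/31 = 19/31
R = TP/(TP+FN) = 19/41 = 19/41
2 * P * R = 2 * 19/31 * 19/41 = 722/1271
P + R = 19/31 + 19/41 = 1368/1271
F1 = 722/1271 / 1368/1271 = 19/36

19/36


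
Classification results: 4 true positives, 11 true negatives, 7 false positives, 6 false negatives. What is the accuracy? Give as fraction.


Accuracy = (TP + TN) / (TP + TN + FP + FN)
TP + TN = 4 + 11 = 15
Total = 4 + 11 + 7 + 6 = 28
Accuracy = 15 / 28 = 15/28

15/28


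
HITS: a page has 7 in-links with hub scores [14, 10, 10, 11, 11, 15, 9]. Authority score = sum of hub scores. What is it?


Authority = sum of hub scores of in-linkers
In-link 1: hub score = 14
In-link 2: hub score = 10
In-link 3: hub score = 10
In-link 4: hub score = 11
In-link 5: hub score = 11
In-link 6: hub score = 15
In-link 7: hub score = 9
Authority = 14 + 10 + 10 + 11 + 11 + 15 + 9 = 80

80


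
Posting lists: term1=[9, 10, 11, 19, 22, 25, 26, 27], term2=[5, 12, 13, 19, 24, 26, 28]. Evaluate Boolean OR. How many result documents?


Boolean OR: find union of posting lists
term1 docs: [9, 10, 11, 19, 22, 25, 26, 27]
term2 docs: [5, 12, 13, 19, 24, 26, 28]
Union: [5, 9, 10, 11, 12, 13, 19, 22, 24, 25, 26, 27, 28]
|union| = 13

13


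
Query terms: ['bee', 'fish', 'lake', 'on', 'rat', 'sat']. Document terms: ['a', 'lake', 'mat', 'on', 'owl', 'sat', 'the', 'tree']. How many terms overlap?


Query terms: ['bee', 'fish', 'lake', 'on', 'rat', 'sat']
Document terms: ['a', 'lake', 'mat', 'on', 'owl', 'sat', 'the', 'tree']
Common terms: ['lake', 'on', 'sat']
Overlap count = 3

3


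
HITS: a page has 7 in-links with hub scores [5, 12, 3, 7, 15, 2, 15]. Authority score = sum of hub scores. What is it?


Authority = sum of hub scores of in-linkers
In-link 1: hub score = 5
In-link 2: hub score = 12
In-link 3: hub score = 3
In-link 4: hub score = 7
In-link 5: hub score = 15
In-link 6: hub score = 2
In-link 7: hub score = 15
Authority = 5 + 12 + 3 + 7 + 15 + 2 + 15 = 59

59


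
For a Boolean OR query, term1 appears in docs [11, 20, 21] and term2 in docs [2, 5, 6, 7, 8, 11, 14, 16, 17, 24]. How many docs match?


Boolean OR: find union of posting lists
term1 docs: [11, 20, 21]
term2 docs: [2, 5, 6, 7, 8, 11, 14, 16, 17, 24]
Union: [2, 5, 6, 7, 8, 11, 14, 16, 17, 20, 21, 24]
|union| = 12

12


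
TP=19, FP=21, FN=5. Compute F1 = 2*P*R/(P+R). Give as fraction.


F1 = 2 * P * R / (P + R)
P = TP/(TP+FP) = 19/40 = 19/40
R = TP/(TP+FN) = 19/24 = 19/24
2 * P * R = 2 * 19/40 * 19/24 = 361/480
P + R = 19/40 + 19/24 = 19/15
F1 = 361/480 / 19/15 = 19/32

19/32


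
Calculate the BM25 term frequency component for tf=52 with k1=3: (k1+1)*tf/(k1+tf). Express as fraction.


BM25 TF component = (k1+1)*tf / (k1+tf)
k1 = 3, tf = 52
Numerator = (3+1)*52 = 208
Denominator = 3 + 52 = 55
= 208/55 = 208/55

208/55


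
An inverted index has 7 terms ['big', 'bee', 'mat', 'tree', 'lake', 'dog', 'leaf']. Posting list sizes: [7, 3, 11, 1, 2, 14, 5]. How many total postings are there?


Summing posting list sizes:
'big': 7 postings
'bee': 3 postings
'mat': 11 postings
'tree': 1 postings
'lake': 2 postings
'dog': 14 postings
'leaf': 5 postings
Total = 7 + 3 + 11 + 1 + 2 + 14 + 5 = 43

43


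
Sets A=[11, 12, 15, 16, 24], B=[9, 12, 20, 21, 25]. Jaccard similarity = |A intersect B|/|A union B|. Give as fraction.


A intersect B = [12]
|A intersect B| = 1
A union B = [9, 11, 12, 15, 16, 20, 21, 24, 25]
|A union B| = 9
Jaccard = 1/9 = 1/9

1/9


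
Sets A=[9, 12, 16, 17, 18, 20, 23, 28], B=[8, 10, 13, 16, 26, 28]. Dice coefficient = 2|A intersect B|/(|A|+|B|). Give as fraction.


A intersect B = [16, 28]
|A intersect B| = 2
|A| = 8, |B| = 6
Dice = 2*2 / (8+6)
= 4 / 14 = 2/7

2/7


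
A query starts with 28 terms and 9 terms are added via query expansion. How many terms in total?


Original terms: 28
Expansion terms: 9
Total = 28 + 9 = 37

37


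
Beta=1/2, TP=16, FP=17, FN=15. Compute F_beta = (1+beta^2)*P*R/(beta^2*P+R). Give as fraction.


P = TP/(TP+FP) = 16/33 = 16/33
R = TP/(TP+FN) = 16/31 = 16/31
beta^2 = 1/2^2 = 1/4
(1 + beta^2) = 5/4
Numerator = (1+beta^2)*P*R = 320/1023
Denominator = beta^2*P + R = 4/33 + 16/31 = 652/1023
F_beta = 80/163

80/163


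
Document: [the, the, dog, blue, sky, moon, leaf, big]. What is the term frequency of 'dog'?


Document has 8 words
Scanning for 'dog':
Found at positions: [2]
Count = 1

1


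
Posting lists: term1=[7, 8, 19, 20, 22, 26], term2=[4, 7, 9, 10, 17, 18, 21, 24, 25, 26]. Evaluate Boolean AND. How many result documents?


Boolean AND: find intersection of posting lists
term1 docs: [7, 8, 19, 20, 22, 26]
term2 docs: [4, 7, 9, 10, 17, 18, 21, 24, 25, 26]
Intersection: [7, 26]
|intersection| = 2

2


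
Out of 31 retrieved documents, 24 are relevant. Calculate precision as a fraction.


Precision = relevant_retrieved / total_retrieved
= 24 / 31
= 24 / (24 + 7)
= 24/31

24/31


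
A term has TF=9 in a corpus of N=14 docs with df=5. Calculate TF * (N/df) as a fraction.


TF * (N/df)
= 9 * (14/5)
= 9 * 14/5
= 126/5

126/5


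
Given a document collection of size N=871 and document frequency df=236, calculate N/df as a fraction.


IDF ratio = N / df
= 871 / 236
= 871/236

871/236


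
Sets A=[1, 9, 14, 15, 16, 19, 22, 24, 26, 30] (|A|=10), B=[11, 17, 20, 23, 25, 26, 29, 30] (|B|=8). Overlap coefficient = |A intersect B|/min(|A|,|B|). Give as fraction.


A intersect B = [26, 30]
|A intersect B| = 2
min(|A|, |B|) = min(10, 8) = 8
Overlap = 2 / 8 = 1/4

1/4


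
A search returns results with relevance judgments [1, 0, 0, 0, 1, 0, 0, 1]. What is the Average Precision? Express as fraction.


Computing P@k for each relevant position:
Position 1: relevant, P@1 = 1/1 = 1
Position 2: not relevant
Position 3: not relevant
Position 4: not relevant
Position 5: relevant, P@5 = 2/5 = 2/5
Position 6: not relevant
Position 7: not relevant
Position 8: relevant, P@8 = 3/8 = 3/8
Sum of P@k = 1 + 2/5 + 3/8 = 71/40
AP = 71/40 / 3 = 71/120

71/120


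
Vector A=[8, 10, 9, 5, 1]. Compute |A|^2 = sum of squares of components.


|A|^2 = sum of squared components
A[0]^2 = 8^2 = 64
A[1]^2 = 10^2 = 100
A[2]^2 = 9^2 = 81
A[3]^2 = 5^2 = 25
A[4]^2 = 1^2 = 1
Sum = 64 + 100 + 81 + 25 + 1 = 271

271


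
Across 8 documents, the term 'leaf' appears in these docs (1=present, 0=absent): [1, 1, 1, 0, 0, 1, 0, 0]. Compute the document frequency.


Checking each document for 'leaf':
Doc 1: present
Doc 2: present
Doc 3: present
Doc 4: absent
Doc 5: absent
Doc 6: present
Doc 7: absent
Doc 8: absent
df = sum of presences = 1 + 1 + 1 + 0 + 0 + 1 + 0 + 0 = 4

4


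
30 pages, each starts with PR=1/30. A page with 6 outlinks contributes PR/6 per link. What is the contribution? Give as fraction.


Initial PR = 1/30 = 1/30
Outlinks = 6
Contribution per link = PR / outlinks
= 1/30 / 6
= 1/180

1/180


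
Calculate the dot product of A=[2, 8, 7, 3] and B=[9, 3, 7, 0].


Dot product = sum of element-wise products
A[0]*B[0] = 2*9 = 18
A[1]*B[1] = 8*3 = 24
A[2]*B[2] = 7*7 = 49
A[3]*B[3] = 3*0 = 0
Sum = 18 + 24 + 49 + 0 = 91

91


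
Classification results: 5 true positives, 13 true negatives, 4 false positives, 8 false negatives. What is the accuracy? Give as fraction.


Accuracy = (TP + TN) / (TP + TN + FP + FN)
TP + TN = 5 + 13 = 18
Total = 5 + 13 + 4 + 8 = 30
Accuracy = 18 / 30 = 3/5

3/5


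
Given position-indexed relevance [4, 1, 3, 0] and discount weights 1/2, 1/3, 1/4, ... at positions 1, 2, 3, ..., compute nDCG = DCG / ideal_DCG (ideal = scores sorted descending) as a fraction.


Position discount weights w_i = 1/(i+1) for i=1..4:
Weights = [1/2, 1/3, 1/4, 1/5]
Actual relevance: [4, 1, 3, 0]
DCG = 4/2 + 1/3 + 3/4 + 0/5 = 37/12
Ideal relevance (sorted desc): [4, 3, 1, 0]
Ideal DCG = 4/2 + 3/3 + 1/4 + 0/5 = 13/4
nDCG = DCG / ideal_DCG = 37/12 / 13/4 = 37/39

37/39


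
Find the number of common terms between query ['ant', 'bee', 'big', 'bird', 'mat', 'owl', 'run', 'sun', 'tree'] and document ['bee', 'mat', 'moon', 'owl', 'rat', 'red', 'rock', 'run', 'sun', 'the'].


Query terms: ['ant', 'bee', 'big', 'bird', 'mat', 'owl', 'run', 'sun', 'tree']
Document terms: ['bee', 'mat', 'moon', 'owl', 'rat', 'red', 'rock', 'run', 'sun', 'the']
Common terms: ['bee', 'mat', 'owl', 'run', 'sun']
Overlap count = 5

5


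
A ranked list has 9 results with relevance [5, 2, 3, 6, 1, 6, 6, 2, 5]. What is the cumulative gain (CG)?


Cumulative Gain = sum of relevance scores
Position 1: rel=5, running sum=5
Position 2: rel=2, running sum=7
Position 3: rel=3, running sum=10
Position 4: rel=6, running sum=16
Position 5: rel=1, running sum=17
Position 6: rel=6, running sum=23
Position 7: rel=6, running sum=29
Position 8: rel=2, running sum=31
Position 9: rel=5, running sum=36
CG = 36

36


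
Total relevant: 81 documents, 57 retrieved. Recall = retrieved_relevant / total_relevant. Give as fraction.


Recall = retrieved_relevant / total_relevant
= 57 / 81
= 57 / (57 + 24)
= 19/27

19/27


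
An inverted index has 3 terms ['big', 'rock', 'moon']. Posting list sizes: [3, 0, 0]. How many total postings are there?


Summing posting list sizes:
'big': 3 postings
'rock': 0 postings
'moon': 0 postings
Total = 3 + 0 + 0 = 3

3


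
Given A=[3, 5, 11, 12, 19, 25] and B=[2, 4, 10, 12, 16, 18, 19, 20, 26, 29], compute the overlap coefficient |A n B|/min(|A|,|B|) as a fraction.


A intersect B = [12, 19]
|A intersect B| = 2
min(|A|, |B|) = min(6, 10) = 6
Overlap = 2 / 6 = 1/3

1/3


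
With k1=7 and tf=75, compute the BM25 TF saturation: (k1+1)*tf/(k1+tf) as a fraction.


BM25 TF component = (k1+1)*tf / (k1+tf)
k1 = 7, tf = 75
Numerator = (7+1)*75 = 600
Denominator = 7 + 75 = 82
= 600/82 = 300/41

300/41


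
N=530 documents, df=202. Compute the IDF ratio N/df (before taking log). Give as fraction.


IDF ratio = N / df
= 530 / 202
= 265/101

265/101


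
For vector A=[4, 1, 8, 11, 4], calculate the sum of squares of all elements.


|A|^2 = sum of squared components
A[0]^2 = 4^2 = 16
A[1]^2 = 1^2 = 1
A[2]^2 = 8^2 = 64
A[3]^2 = 11^2 = 121
A[4]^2 = 4^2 = 16
Sum = 16 + 1 + 64 + 121 + 16 = 218

218


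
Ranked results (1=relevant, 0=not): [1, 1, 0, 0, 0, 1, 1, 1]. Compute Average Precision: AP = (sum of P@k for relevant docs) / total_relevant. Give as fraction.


Computing P@k for each relevant position:
Position 1: relevant, P@1 = 1/1 = 1
Position 2: relevant, P@2 = 2/2 = 1
Position 3: not relevant
Position 4: not relevant
Position 5: not relevant
Position 6: relevant, P@6 = 3/6 = 1/2
Position 7: relevant, P@7 = 4/7 = 4/7
Position 8: relevant, P@8 = 5/8 = 5/8
Sum of P@k = 1 + 1 + 1/2 + 4/7 + 5/8 = 207/56
AP = 207/56 / 5 = 207/280

207/280


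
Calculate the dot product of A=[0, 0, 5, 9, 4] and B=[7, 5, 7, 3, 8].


Dot product = sum of element-wise products
A[0]*B[0] = 0*7 = 0
A[1]*B[1] = 0*5 = 0
A[2]*B[2] = 5*7 = 35
A[3]*B[3] = 9*3 = 27
A[4]*B[4] = 4*8 = 32
Sum = 0 + 0 + 35 + 27 + 32 = 94

94


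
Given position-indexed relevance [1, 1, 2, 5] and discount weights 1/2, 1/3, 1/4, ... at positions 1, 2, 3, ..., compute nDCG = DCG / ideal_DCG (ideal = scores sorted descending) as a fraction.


Position discount weights w_i = 1/(i+1) for i=1..4:
Weights = [1/2, 1/3, 1/4, 1/5]
Actual relevance: [1, 1, 2, 5]
DCG = 1/2 + 1/3 + 2/4 + 5/5 = 7/3
Ideal relevance (sorted desc): [5, 2, 1, 1]
Ideal DCG = 5/2 + 2/3 + 1/4 + 1/5 = 217/60
nDCG = DCG / ideal_DCG = 7/3 / 217/60 = 20/31

20/31


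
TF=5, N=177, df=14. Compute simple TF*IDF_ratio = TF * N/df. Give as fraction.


TF * (N/df)
= 5 * (177/14)
= 5 * 177/14
= 885/14

885/14


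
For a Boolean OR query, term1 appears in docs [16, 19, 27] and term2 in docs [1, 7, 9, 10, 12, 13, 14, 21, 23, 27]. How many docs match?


Boolean OR: find union of posting lists
term1 docs: [16, 19, 27]
term2 docs: [1, 7, 9, 10, 12, 13, 14, 21, 23, 27]
Union: [1, 7, 9, 10, 12, 13, 14, 16, 19, 21, 23, 27]
|union| = 12

12


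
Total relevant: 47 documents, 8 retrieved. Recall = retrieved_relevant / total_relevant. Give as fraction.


Recall = retrieved_relevant / total_relevant
= 8 / 47
= 8 / (8 + 39)
= 8/47

8/47


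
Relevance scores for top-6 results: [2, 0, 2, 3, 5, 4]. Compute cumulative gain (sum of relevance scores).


Cumulative Gain = sum of relevance scores
Position 1: rel=2, running sum=2
Position 2: rel=0, running sum=2
Position 3: rel=2, running sum=4
Position 4: rel=3, running sum=7
Position 5: rel=5, running sum=12
Position 6: rel=4, running sum=16
CG = 16

16


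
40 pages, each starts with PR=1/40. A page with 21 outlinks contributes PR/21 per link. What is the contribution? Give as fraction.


Initial PR = 1/40 = 1/40
Outlinks = 21
Contribution per link = PR / outlinks
= 1/40 / 21
= 1/840

1/840


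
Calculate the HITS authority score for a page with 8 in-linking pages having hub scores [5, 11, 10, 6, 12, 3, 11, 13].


Authority = sum of hub scores of in-linkers
In-link 1: hub score = 5
In-link 2: hub score = 11
In-link 3: hub score = 10
In-link 4: hub score = 6
In-link 5: hub score = 12
In-link 6: hub score = 3
In-link 7: hub score = 11
In-link 8: hub score = 13
Authority = 5 + 11 + 10 + 6 + 12 + 3 + 11 + 13 = 71

71


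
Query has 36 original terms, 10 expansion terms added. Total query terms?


Original terms: 36
Expansion terms: 10
Total = 36 + 10 = 46

46


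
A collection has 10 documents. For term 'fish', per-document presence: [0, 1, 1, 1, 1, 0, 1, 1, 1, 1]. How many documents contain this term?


Checking each document for 'fish':
Doc 1: absent
Doc 2: present
Doc 3: present
Doc 4: present
Doc 5: present
Doc 6: absent
Doc 7: present
Doc 8: present
Doc 9: present
Doc 10: present
df = sum of presences = 0 + 1 + 1 + 1 + 1 + 0 + 1 + 1 + 1 + 1 = 8

8


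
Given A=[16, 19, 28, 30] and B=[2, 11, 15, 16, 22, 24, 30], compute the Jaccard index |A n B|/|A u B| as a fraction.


A intersect B = [16, 30]
|A intersect B| = 2
A union B = [2, 11, 15, 16, 19, 22, 24, 28, 30]
|A union B| = 9
Jaccard = 2/9 = 2/9

2/9


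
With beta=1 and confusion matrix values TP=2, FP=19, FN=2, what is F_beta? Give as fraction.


P = TP/(TP+FP) = 2/21 = 2/21
R = TP/(TP+FN) = 2/4 = 1/2
beta^2 = 1^2 = 1
(1 + beta^2) = 2
Numerator = (1+beta^2)*P*R = 2/21
Denominator = beta^2*P + R = 2/21 + 1/2 = 25/42
F_beta = 4/25

4/25


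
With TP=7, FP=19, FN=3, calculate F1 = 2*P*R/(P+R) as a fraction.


F1 = 2 * P * R / (P + R)
P = TP/(TP+FP) = 7/26 = 7/26
R = TP/(TP+FN) = 7/10 = 7/10
2 * P * R = 2 * 7/26 * 7/10 = 49/130
P + R = 7/26 + 7/10 = 63/65
F1 = 49/130 / 63/65 = 7/18

7/18


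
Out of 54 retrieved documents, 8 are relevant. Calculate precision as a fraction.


Precision = relevant_retrieved / total_retrieved
= 8 / 54
= 8 / (8 + 46)
= 4/27

4/27


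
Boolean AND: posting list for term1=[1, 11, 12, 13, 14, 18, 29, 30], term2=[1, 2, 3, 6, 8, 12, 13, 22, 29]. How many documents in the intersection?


Boolean AND: find intersection of posting lists
term1 docs: [1, 11, 12, 13, 14, 18, 29, 30]
term2 docs: [1, 2, 3, 6, 8, 12, 13, 22, 29]
Intersection: [1, 12, 13, 29]
|intersection| = 4

4


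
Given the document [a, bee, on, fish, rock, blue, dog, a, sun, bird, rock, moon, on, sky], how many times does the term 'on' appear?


Document has 14 words
Scanning for 'on':
Found at positions: [2, 12]
Count = 2

2


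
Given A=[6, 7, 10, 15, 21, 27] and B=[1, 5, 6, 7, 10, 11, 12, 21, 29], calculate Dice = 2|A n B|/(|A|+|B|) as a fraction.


A intersect B = [6, 7, 10, 21]
|A intersect B| = 4
|A| = 6, |B| = 9
Dice = 2*4 / (6+9)
= 8 / 15 = 8/15

8/15


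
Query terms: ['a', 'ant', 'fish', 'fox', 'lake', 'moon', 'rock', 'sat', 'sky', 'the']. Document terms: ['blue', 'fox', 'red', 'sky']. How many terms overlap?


Query terms: ['a', 'ant', 'fish', 'fox', 'lake', 'moon', 'rock', 'sat', 'sky', 'the']
Document terms: ['blue', 'fox', 'red', 'sky']
Common terms: ['fox', 'sky']
Overlap count = 2

2


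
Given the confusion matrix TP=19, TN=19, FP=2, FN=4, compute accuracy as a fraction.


Accuracy = (TP + TN) / (TP + TN + FP + FN)
TP + TN = 19 + 19 = 38
Total = 19 + 19 + 2 + 4 = 44
Accuracy = 38 / 44 = 19/22

19/22


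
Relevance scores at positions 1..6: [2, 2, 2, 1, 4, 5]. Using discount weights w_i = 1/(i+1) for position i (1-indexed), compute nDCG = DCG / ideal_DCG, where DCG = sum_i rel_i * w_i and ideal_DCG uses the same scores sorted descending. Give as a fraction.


Position discount weights w_i = 1/(i+1) for i=1..6:
Weights = [1/2, 1/3, 1/4, 1/5, 1/6, 1/7]
Actual relevance: [2, 2, 2, 1, 4, 5]
DCG = 2/2 + 2/3 + 2/4 + 1/5 + 4/6 + 5/7 = 787/210
Ideal relevance (sorted desc): [5, 4, 2, 2, 2, 1]
Ideal DCG = 5/2 + 4/3 + 2/4 + 2/5 + 2/6 + 1/7 = 547/105
nDCG = DCG / ideal_DCG = 787/210 / 547/105 = 787/1094

787/1094


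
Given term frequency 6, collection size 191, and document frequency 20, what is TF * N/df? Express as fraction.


TF * (N/df)
= 6 * (191/20)
= 6 * 191/20
= 573/10

573/10


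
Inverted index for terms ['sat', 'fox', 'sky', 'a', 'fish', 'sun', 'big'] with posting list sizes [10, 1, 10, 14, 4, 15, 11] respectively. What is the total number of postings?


Summing posting list sizes:
'sat': 10 postings
'fox': 1 postings
'sky': 10 postings
'a': 14 postings
'fish': 4 postings
'sun': 15 postings
'big': 11 postings
Total = 10 + 1 + 10 + 14 + 4 + 15 + 11 = 65

65


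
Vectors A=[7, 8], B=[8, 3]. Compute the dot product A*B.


Dot product = sum of element-wise products
A[0]*B[0] = 7*8 = 56
A[1]*B[1] = 8*3 = 24
Sum = 56 + 24 = 80

80


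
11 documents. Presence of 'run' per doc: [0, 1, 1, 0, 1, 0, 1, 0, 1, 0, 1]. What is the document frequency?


Checking each document for 'run':
Doc 1: absent
Doc 2: present
Doc 3: present
Doc 4: absent
Doc 5: present
Doc 6: absent
Doc 7: present
Doc 8: absent
Doc 9: present
Doc 10: absent
Doc 11: present
df = sum of presences = 0 + 1 + 1 + 0 + 1 + 0 + 1 + 0 + 1 + 0 + 1 = 6

6


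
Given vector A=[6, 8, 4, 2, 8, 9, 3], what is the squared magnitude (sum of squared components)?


|A|^2 = sum of squared components
A[0]^2 = 6^2 = 36
A[1]^2 = 8^2 = 64
A[2]^2 = 4^2 = 16
A[3]^2 = 2^2 = 4
A[4]^2 = 8^2 = 64
A[5]^2 = 9^2 = 81
A[6]^2 = 3^2 = 9
Sum = 36 + 64 + 16 + 4 + 64 + 81 + 9 = 274

274


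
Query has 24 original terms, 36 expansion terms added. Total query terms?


Original terms: 24
Expansion terms: 36
Total = 24 + 36 = 60

60


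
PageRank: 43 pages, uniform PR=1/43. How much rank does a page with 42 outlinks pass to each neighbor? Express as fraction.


Initial PR = 1/43 = 1/43
Outlinks = 42
Contribution per link = PR / outlinks
= 1/43 / 42
= 1/1806

1/1806


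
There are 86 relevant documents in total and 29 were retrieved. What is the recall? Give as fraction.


Recall = retrieved_relevant / total_relevant
= 29 / 86
= 29 / (29 + 57)
= 29/86

29/86


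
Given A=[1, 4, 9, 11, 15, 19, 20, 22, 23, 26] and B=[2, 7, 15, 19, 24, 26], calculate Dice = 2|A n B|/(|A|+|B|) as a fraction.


A intersect B = [15, 19, 26]
|A intersect B| = 3
|A| = 10, |B| = 6
Dice = 2*3 / (10+6)
= 6 / 16 = 3/8

3/8


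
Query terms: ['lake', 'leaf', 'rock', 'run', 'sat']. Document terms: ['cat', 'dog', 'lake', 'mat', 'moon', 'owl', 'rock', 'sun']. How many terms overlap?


Query terms: ['lake', 'leaf', 'rock', 'run', 'sat']
Document terms: ['cat', 'dog', 'lake', 'mat', 'moon', 'owl', 'rock', 'sun']
Common terms: ['lake', 'rock']
Overlap count = 2

2


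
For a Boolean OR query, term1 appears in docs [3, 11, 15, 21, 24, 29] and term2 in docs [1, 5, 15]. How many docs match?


Boolean OR: find union of posting lists
term1 docs: [3, 11, 15, 21, 24, 29]
term2 docs: [1, 5, 15]
Union: [1, 3, 5, 11, 15, 21, 24, 29]
|union| = 8

8


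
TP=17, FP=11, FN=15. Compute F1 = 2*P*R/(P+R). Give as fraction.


F1 = 2 * P * R / (P + R)
P = TP/(TP+FP) = 17/28 = 17/28
R = TP/(TP+FN) = 17/32 = 17/32
2 * P * R = 2 * 17/28 * 17/32 = 289/448
P + R = 17/28 + 17/32 = 255/224
F1 = 289/448 / 255/224 = 17/30

17/30


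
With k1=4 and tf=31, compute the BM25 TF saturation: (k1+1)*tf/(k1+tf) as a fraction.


BM25 TF component = (k1+1)*tf / (k1+tf)
k1 = 4, tf = 31
Numerator = (4+1)*31 = 155
Denominator = 4 + 31 = 35
= 155/35 = 31/7

31/7


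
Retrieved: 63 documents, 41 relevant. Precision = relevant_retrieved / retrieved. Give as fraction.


Precision = relevant_retrieved / total_retrieved
= 41 / 63
= 41 / (41 + 22)
= 41/63

41/63


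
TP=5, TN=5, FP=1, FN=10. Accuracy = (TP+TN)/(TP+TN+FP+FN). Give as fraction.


Accuracy = (TP + TN) / (TP + TN + FP + FN)
TP + TN = 5 + 5 = 10
Total = 5 + 5 + 1 + 10 = 21
Accuracy = 10 / 21 = 10/21

10/21


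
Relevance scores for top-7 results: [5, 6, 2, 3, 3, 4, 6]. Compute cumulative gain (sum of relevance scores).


Cumulative Gain = sum of relevance scores
Position 1: rel=5, running sum=5
Position 2: rel=6, running sum=11
Position 3: rel=2, running sum=13
Position 4: rel=3, running sum=16
Position 5: rel=3, running sum=19
Position 6: rel=4, running sum=23
Position 7: rel=6, running sum=29
CG = 29

29


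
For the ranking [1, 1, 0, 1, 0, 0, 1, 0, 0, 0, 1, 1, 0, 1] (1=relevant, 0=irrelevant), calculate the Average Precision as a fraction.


Computing P@k for each relevant position:
Position 1: relevant, P@1 = 1/1 = 1
Position 2: relevant, P@2 = 2/2 = 1
Position 3: not relevant
Position 4: relevant, P@4 = 3/4 = 3/4
Position 5: not relevant
Position 6: not relevant
Position 7: relevant, P@7 = 4/7 = 4/7
Position 8: not relevant
Position 9: not relevant
Position 10: not relevant
Position 11: relevant, P@11 = 5/11 = 5/11
Position 12: relevant, P@12 = 6/12 = 1/2
Position 13: not relevant
Position 14: relevant, P@14 = 7/14 = 1/2
Sum of P@k = 1 + 1 + 3/4 + 4/7 + 5/11 + 1/2 + 1/2 = 1471/308
AP = 1471/308 / 7 = 1471/2156

1471/2156
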